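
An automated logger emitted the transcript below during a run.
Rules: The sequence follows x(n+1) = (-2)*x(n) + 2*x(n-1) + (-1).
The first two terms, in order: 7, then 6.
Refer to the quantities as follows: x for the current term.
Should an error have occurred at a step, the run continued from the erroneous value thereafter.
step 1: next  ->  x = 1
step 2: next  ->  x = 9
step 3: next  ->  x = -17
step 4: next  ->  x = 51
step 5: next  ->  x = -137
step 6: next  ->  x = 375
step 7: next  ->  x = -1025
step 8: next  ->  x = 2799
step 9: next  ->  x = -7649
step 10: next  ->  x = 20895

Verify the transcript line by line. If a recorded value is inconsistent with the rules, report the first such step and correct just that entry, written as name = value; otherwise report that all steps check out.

1. x = -2*(6) + (2)*(7) + (-1) = 1 (consistent with the transcript)
2. x = -2*(1) + (2)*(6) + (-1) = 9 (matches)
3. x = -2*(9) + (2)*(1) + (-1) = -17 (exactly as logged)
4. x = -2*(-17) + (2)*(9) + (-1) = 51 (matches)
5. x = -2*(51) + (2)*(-17) + (-1) = -137 (confirmed correct)
6. x = -2*(-137) + (2)*(51) + (-1) = 375 (in agreement)
7. x = -2*(375) + (2)*(-137) + (-1) = -1025 (verified)
8. x = -2*(-1025) + (2)*(375) + (-1) = 2799 (verified)
9. x = -2*(2799) + (2)*(-1025) + (-1) = -7649 (consistent with the transcript)
10. x = -2*(-7649) + (2)*(2799) + (-1) = 20895 (verified)
All entries verified; no error found.

no error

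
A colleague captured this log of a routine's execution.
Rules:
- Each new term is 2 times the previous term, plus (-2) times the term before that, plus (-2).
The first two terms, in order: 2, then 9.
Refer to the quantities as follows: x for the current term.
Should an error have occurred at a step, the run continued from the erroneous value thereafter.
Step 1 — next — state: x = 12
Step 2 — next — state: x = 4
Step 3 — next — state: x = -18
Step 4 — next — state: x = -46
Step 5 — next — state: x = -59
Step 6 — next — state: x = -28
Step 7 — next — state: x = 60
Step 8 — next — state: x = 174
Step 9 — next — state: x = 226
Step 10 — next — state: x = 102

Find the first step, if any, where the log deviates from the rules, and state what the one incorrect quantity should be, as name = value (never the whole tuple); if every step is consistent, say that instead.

step 5, x = -58

Recomputing the run from the initial state:
step 1: x = 12
step 2: x = 4
step 3: x = -18
step 4: x = -46
step 5: x = -58
step 6: x = -26
step 7: x = 62
step 8: x = 174
step 9: x = 222
step 10: x = 94
The first disagreement with the log is at step 5, where the value should be x = -58.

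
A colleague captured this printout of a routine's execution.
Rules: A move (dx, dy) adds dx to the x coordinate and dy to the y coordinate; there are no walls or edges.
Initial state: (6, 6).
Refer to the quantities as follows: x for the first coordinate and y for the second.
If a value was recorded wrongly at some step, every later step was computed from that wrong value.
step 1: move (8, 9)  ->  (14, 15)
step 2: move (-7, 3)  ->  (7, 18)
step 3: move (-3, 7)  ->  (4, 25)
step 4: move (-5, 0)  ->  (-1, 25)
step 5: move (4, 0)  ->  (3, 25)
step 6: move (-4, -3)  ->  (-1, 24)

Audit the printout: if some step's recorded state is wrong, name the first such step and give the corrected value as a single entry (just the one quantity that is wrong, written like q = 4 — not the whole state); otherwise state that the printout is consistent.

Step 1: x = 6 + (8) = 14, y = 6 + (9) = 15 — matches.
Step 2: x = 14 + (-7) = 7, y = 15 + (3) = 18 — consistent with the printout.
Step 3: x = 7 + (-3) = 4, y = 18 + (7) = 25 — checks out.
Step 4: x = 4 + (-5) = -1, y = 25 + (0) = 25 — consistent with the printout.
Step 5: x = -1 + (4) = 3, y = 25 + (0) = 25 — agrees with the printout.
Step 6: x = 3 + (-4) = -1, y = 25 + (-3) = 22 — a discrepancy with the printout.
The earliest wrong entry is at step 6: it should read y = 22.

step 6, y = 22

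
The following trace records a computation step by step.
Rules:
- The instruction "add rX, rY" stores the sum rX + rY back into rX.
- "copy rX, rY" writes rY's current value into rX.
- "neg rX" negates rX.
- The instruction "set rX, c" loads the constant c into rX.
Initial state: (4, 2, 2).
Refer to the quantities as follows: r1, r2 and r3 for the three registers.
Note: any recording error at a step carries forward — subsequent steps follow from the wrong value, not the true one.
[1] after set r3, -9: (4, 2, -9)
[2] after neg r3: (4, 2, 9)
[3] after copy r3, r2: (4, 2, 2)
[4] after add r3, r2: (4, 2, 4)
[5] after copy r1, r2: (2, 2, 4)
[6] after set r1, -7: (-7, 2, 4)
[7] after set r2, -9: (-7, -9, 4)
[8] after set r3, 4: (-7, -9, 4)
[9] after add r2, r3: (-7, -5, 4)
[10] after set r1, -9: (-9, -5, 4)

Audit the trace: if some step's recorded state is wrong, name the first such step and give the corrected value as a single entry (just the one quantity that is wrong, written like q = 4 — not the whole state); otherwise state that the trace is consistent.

step 1: r3 = -9 -> agrees with the trace
step 2: r3 = -(-9) = 9 -> in agreement
step 3: r3 = 2 -> consistent with the trace
step 4: r3 = 2 + 2 = 4 -> verified
step 5: r1 = 2 -> agrees with the trace
step 6: r1 = -7 -> verified
step 7: r2 = -9 -> matches
step 8: r3 = 4 -> agrees with the trace
step 9: r2 = -9 + 4 = -5 -> matches
step 10: r1 = -9 -> confirmed correct
No step deviates from the rules.

no error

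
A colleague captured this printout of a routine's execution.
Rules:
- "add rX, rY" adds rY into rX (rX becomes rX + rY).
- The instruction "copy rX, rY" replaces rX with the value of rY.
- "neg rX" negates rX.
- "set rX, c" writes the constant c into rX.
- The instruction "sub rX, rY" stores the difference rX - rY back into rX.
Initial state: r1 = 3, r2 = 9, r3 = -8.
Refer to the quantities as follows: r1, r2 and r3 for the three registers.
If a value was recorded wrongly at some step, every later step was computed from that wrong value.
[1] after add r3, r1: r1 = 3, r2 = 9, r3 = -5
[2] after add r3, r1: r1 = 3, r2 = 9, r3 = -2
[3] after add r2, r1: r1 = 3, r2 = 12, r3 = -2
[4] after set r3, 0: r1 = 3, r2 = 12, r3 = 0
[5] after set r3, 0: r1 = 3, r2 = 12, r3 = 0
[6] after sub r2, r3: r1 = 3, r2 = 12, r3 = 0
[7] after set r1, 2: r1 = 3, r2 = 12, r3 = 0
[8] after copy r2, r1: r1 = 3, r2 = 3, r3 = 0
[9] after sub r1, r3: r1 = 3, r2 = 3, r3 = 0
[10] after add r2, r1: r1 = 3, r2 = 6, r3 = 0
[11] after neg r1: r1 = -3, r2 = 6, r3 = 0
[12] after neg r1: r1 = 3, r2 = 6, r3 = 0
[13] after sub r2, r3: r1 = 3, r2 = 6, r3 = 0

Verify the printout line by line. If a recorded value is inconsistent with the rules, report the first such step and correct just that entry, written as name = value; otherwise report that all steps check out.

step 7, r1 = 2

1. r3 = -8 + 3 = -5 (in agreement)
2. r3 = -5 + 3 = -2 (consistent with the printout)
3. r2 = 9 + 3 = 12 (no discrepancy)
4. r3 = 0 (matches)
5. r3 = 0 (verified)
6. r2 = 12 - 0 = 12 (no discrepancy)
7. r1 = 2 (the entry is off here)
That makes step 7 the first incorrect line — r1 = 2 is what it should show.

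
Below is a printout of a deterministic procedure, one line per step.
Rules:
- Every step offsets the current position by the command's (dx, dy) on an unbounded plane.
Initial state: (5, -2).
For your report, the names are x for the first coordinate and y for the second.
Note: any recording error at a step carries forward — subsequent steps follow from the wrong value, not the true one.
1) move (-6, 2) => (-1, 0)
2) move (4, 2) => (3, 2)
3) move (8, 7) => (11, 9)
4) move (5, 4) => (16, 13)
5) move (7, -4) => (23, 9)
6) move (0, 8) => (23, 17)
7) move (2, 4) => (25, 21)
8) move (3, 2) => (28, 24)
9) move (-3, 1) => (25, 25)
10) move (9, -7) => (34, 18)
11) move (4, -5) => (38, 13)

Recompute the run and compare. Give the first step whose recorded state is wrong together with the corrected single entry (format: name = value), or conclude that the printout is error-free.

step 8, y = 23

Recomputing the run from the initial state:
step 1: x = -1, y = 0
step 2: x = 3, y = 2
step 3: x = 11, y = 9
step 4: x = 16, y = 13
step 5: x = 23, y = 9
step 6: x = 23, y = 17
step 7: x = 25, y = 21
step 8: x = 28, y = 23
step 9: x = 25, y = 24
step 10: x = 34, y = 17
step 11: x = 38, y = 12
The first disagreement with the printout is at step 8, where the value should be y = 23.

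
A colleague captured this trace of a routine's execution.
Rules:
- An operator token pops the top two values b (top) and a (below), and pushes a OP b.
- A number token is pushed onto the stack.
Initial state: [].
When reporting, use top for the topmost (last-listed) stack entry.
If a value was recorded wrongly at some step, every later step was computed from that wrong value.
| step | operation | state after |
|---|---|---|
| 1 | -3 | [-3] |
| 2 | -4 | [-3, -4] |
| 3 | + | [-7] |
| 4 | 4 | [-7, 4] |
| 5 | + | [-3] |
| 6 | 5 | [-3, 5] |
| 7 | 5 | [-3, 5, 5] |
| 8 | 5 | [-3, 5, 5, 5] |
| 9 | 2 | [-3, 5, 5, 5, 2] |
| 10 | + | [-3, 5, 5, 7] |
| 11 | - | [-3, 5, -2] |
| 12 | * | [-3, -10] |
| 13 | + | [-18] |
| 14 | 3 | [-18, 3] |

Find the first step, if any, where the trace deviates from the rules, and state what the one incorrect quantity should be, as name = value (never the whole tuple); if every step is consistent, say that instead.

1. push -3: top = -3 (agrees with the trace)
2. push -4: top = -4 (exactly as logged)
3. -3 + -4 = -7 (same as recorded)
4. push 4: top = 4 (confirmed correct)
5. -7 + 4 = -3 (in agreement)
6. push 5: top = 5 (agrees with the trace)
7. push 5: top = 5 (same as recorded)
8. push 5: top = 5 (no discrepancy)
9. push 2: top = 2 (in agreement)
10. 5 + 2 = 7 (no discrepancy)
11. 5 - 7 = -2 (agrees with the trace)
12. 5 * -2 = -10 (agrees with the trace)
13. -3 + -10 = -13 (the trace has a different value)
The earliest wrong entry is at step 13: it should read top = -13.

step 13, top = -13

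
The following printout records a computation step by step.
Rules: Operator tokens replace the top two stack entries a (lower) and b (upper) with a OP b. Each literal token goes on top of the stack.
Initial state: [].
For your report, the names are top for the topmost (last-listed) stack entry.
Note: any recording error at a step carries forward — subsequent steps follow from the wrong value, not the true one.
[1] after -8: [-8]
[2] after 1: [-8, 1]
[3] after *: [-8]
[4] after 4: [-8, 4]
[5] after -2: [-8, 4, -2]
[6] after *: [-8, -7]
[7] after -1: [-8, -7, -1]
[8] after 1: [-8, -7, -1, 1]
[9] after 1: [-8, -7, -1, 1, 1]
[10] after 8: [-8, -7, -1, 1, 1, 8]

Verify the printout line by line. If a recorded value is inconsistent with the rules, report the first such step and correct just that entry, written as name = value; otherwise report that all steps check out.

step 6, top = -8

1. push -8: top = -8 (no discrepancy)
2. push 1: top = 1 (agrees with the printout)
3. -8 * 1 = -8 (checks out)
4. push 4: top = 4 (consistent with the printout)
5. push -2: top = -2 (matches)
6. 4 * -2 = -8 (this is not what the printout shows)
Step 6 is the first one off; corrected, top = -8.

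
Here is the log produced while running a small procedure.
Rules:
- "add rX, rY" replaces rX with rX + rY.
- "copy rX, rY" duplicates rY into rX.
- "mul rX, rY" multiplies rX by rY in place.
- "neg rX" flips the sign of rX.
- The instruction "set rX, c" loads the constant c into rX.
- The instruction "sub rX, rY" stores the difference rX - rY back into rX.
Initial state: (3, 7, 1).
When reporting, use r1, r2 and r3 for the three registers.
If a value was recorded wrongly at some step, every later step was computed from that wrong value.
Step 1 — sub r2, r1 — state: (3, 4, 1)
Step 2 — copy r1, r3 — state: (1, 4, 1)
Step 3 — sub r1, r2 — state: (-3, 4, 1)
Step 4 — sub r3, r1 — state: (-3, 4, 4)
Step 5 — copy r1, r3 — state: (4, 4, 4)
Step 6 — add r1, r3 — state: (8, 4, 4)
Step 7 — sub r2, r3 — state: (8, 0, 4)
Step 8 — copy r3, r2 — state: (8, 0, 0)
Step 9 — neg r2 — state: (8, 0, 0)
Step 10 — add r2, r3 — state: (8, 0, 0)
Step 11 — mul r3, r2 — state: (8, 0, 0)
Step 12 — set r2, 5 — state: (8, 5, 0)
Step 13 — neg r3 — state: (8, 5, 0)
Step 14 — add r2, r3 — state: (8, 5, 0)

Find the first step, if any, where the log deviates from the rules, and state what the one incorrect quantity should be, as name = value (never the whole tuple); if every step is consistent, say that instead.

no error

Recomputing the run from the initial state:
step 1: r1 = 3, r2 = 4, r3 = 1
step 2: r1 = 1, r2 = 4, r3 = 1
step 3: r1 = -3, r2 = 4, r3 = 1
step 4: r1 = -3, r2 = 4, r3 = 4
step 5: r1 = 4, r2 = 4, r3 = 4
step 6: r1 = 8, r2 = 4, r3 = 4
step 7: r1 = 8, r2 = 0, r3 = 4
step 8: r1 = 8, r2 = 0, r3 = 0
step 9: r1 = 8, r2 = 0, r3 = 0
step 10: r1 = 8, r2 = 0, r3 = 0
step 11: r1 = 8, r2 = 0, r3 = 0
step 12: r1 = 8, r2 = 5, r3 = 0
step 13: r1 = 8, r2 = 5, r3 = 0
step 14: r1 = 8, r2 = 5, r3 = 0
This matches the log at every step.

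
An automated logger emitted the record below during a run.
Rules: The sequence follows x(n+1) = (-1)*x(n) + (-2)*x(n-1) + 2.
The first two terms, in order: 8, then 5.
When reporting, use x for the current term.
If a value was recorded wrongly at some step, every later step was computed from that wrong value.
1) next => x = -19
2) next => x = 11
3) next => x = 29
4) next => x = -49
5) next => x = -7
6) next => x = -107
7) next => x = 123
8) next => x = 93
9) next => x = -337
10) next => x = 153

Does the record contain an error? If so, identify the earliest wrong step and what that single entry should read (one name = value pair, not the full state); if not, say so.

Recomputing the run from the initial state:
step 1: x = -19
step 2: x = 11
step 3: x = 29
step 4: x = -49
step 5: x = -7
step 6: x = 107
step 7: x = -91
step 8: x = -121
step 9: x = 305
step 10: x = -61
The first disagreement with the record is at step 6, where the value should be x = 107.

step 6, x = 107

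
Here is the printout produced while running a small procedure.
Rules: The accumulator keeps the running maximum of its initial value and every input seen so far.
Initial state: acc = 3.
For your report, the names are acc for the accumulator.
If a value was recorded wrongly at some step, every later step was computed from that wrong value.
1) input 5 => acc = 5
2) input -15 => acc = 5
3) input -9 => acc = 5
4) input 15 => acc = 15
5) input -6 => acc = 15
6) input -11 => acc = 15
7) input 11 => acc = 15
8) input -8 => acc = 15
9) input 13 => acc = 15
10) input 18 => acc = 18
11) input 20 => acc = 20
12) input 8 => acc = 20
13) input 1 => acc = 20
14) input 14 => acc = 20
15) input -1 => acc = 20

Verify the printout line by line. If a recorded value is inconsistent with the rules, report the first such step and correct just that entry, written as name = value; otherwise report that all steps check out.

no error

step 1: acc = max(3, 5) = 5 -> in agreement
step 2: acc = max(5, -15) = 5 -> exactly as logged
step 3: acc = max(5, -9) = 5 -> agrees with the printout
step 4: acc = max(5, 15) = 15 -> confirmed correct
step 5: acc = max(15, -6) = 15 -> no discrepancy
step 6: acc = max(15, -11) = 15 -> in agreement
step 7: acc = max(15, 11) = 15 -> consistent with the printout
step 8: acc = max(15, -8) = 15 -> verified
step 9: acc = max(15, 13) = 15 -> exactly as logged
step 10: acc = max(15, 18) = 18 -> confirmed correct
step 11: acc = max(18, 20) = 20 -> exactly as logged
step 12: acc = max(20, 8) = 20 -> same as recorded
step 13: acc = max(20, 1) = 20 -> no discrepancy
step 14: acc = max(20, 14) = 20 -> in agreement
step 15: acc = max(20, -1) = 20 -> no discrepancy
The recomputation confirms every line.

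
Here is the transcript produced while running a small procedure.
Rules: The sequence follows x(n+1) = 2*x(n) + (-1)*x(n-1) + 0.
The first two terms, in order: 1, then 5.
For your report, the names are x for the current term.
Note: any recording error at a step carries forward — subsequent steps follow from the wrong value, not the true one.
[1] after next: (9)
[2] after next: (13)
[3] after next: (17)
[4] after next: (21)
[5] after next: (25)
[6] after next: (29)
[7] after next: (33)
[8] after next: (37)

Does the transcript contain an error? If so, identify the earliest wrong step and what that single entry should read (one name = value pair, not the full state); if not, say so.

1. x = 2*(5) + (-1)*(1) + (0) = 9 (in agreement)
2. x = 2*(9) + (-1)*(5) + (0) = 13 (confirmed correct)
3. x = 2*(13) + (-1)*(9) + (0) = 17 (exactly as logged)
4. x = 2*(17) + (-1)*(13) + (0) = 21 (agrees with the transcript)
5. x = 2*(21) + (-1)*(17) + (0) = 25 (matches)
6. x = 2*(25) + (-1)*(21) + (0) = 29 (confirmed correct)
7. x = 2*(29) + (-1)*(25) + (0) = 33 (consistent with the transcript)
8. x = 2*(33) + (-1)*(29) + (0) = 37 (agrees with the transcript)
No step deviates from the rules.

no error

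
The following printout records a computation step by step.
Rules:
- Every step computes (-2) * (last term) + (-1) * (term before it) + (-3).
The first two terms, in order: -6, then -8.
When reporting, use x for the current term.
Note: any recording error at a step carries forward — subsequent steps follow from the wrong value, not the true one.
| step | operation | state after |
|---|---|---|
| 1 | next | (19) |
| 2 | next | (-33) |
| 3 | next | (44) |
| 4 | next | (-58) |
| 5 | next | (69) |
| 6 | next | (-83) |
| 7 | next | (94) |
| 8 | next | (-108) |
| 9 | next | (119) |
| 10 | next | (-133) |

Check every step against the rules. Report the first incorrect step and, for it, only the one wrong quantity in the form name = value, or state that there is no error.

no error

Recomputing the run from the initial state:
step 1: x = 19
step 2: x = -33
step 3: x = 44
step 4: x = -58
step 5: x = 69
step 6: x = -83
step 7: x = 94
step 8: x = -108
step 9: x = 119
step 10: x = -133
This matches the printout at every step.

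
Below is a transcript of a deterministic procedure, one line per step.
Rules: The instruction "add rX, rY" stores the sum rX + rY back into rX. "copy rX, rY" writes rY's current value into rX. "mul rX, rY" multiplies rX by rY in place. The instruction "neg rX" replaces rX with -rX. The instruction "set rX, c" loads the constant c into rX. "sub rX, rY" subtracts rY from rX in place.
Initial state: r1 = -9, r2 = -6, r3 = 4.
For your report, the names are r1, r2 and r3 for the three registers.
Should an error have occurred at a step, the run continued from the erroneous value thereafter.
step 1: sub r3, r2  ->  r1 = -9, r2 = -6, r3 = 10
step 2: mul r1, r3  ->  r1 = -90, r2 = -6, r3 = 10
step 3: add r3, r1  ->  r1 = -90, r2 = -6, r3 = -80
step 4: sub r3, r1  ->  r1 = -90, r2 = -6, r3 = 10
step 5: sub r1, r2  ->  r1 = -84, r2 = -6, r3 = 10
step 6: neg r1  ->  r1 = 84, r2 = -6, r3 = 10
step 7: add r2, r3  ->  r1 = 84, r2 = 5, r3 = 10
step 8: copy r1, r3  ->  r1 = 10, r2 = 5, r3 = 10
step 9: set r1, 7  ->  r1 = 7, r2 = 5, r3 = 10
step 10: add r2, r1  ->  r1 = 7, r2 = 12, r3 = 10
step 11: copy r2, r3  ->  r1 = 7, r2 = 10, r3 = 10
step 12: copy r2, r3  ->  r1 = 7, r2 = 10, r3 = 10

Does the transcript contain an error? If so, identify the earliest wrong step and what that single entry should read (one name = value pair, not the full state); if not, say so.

Recomputing the run from the initial state:
step 1: r1 = -9, r2 = -6, r3 = 10
step 2: r1 = -90, r2 = -6, r3 = 10
step 3: r1 = -90, r2 = -6, r3 = -80
step 4: r1 = -90, r2 = -6, r3 = 10
step 5: r1 = -84, r2 = -6, r3 = 10
step 6: r1 = 84, r2 = -6, r3 = 10
step 7: r1 = 84, r2 = 4, r3 = 10
step 8: r1 = 10, r2 = 4, r3 = 10
step 9: r1 = 7, r2 = 4, r3 = 10
step 10: r1 = 7, r2 = 11, r3 = 10
step 11: r1 = 7, r2 = 10, r3 = 10
step 12: r1 = 7, r2 = 10, r3 = 10
The first disagreement with the transcript is at step 7, where the value should be r2 = 4.

step 7, r2 = 4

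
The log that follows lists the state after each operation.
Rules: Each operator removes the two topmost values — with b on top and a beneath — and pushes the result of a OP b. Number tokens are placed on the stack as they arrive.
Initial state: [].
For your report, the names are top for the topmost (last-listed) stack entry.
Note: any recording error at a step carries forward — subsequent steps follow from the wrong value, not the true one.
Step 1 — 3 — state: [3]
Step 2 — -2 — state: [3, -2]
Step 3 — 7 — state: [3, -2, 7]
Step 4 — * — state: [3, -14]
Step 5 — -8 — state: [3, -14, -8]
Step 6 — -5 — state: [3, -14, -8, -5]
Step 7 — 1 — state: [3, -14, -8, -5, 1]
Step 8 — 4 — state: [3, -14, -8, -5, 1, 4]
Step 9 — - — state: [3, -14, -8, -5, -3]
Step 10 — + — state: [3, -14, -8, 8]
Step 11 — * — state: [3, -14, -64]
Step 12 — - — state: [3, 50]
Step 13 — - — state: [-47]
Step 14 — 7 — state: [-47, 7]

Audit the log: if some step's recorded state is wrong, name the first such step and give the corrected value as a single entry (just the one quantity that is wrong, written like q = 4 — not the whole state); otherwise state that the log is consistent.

step 10, top = -8

Recomputing the run from the initial state:
step 1: [3]
step 2: [3, -2]
step 3: [3, -2, 7]
step 4: [3, -14]
step 5: [3, -14, -8]
step 6: [3, -14, -8, -5]
step 7: [3, -14, -8, -5, 1]
step 8: [3, -14, -8, -5, 1, 4]
step 9: [3, -14, -8, -5, -3]
step 10: [3, -14, -8, -8]
step 11: [3, -14, 64]
step 12: [3, -78]
step 13: [81]
step 14: [81, 7]
The first disagreement with the log is at step 10, where the value should be top = -8.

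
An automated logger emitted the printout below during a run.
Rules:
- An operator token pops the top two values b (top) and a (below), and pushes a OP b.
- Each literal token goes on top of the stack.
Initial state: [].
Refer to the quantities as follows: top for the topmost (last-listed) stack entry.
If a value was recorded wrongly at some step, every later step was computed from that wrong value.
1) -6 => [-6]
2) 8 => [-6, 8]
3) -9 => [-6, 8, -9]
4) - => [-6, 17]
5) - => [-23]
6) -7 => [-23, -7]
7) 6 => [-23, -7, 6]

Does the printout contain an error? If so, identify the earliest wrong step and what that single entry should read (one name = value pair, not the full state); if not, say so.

Step 1: push -6: top = -6 — in agreement.
Step 2: push 8: top = 8 — no discrepancy.
Step 3: push -9: top = -9 — matches.
Step 4: 8 - -9 = 17 — same as recorded.
Step 5: -6 - 17 = -23 — same as recorded.
Step 6: push -7: top = -7 — in agreement.
Step 7: push 6: top = 6 — same as recorded.
Nothing is out of place; the run is error-free.

no error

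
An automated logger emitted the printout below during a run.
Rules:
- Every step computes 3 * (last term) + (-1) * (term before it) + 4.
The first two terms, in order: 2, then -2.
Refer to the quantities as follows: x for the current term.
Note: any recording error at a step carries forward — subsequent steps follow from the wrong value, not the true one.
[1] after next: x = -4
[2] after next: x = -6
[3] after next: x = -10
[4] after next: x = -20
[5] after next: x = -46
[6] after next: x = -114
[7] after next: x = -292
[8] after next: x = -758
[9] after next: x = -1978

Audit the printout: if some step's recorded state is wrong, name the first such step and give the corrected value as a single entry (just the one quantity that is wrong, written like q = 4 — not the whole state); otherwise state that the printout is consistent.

Step 1: x = 3*(-2) + (-1)*(2) + (4) = -4 — verified.
Step 2: x = 3*(-4) + (-1)*(-2) + (4) = -6 — consistent with the printout.
Step 3: x = 3*(-6) + (-1)*(-4) + (4) = -10 — verified.
Step 4: x = 3*(-10) + (-1)*(-6) + (4) = -20 — consistent with the printout.
Step 5: x = 3*(-20) + (-1)*(-10) + (4) = -46 — matches.
Step 6: x = 3*(-46) + (-1)*(-20) + (4) = -114 — exactly as logged.
Step 7: x = 3*(-114) + (-1)*(-46) + (4) = -292 — same as recorded.
Step 8: x = 3*(-292) + (-1)*(-114) + (4) = -758 — in agreement.
Step 9: x = 3*(-758) + (-1)*(-292) + (4) = -1978 — same as recorded.
Nothing is out of place; the run is error-free.

no error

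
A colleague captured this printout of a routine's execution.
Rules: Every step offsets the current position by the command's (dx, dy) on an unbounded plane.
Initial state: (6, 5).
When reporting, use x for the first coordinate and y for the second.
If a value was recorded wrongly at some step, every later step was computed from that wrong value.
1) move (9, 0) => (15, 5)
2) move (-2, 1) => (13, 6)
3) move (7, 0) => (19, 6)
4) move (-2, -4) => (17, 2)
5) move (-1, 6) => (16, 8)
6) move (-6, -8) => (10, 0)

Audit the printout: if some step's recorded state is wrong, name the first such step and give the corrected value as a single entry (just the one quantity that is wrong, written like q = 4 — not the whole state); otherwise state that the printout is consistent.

step 3, x = 20

1. x = 6 + (9) = 15, y = 5 + (0) = 5 (in agreement)
2. x = 15 + (-2) = 13, y = 5 + (1) = 6 (exactly as logged)
3. x = 13 + (7) = 20, y = 6 + (0) = 6 (the printout has a different value)
That makes step 3 the first incorrect line — x = 20 is what it should show.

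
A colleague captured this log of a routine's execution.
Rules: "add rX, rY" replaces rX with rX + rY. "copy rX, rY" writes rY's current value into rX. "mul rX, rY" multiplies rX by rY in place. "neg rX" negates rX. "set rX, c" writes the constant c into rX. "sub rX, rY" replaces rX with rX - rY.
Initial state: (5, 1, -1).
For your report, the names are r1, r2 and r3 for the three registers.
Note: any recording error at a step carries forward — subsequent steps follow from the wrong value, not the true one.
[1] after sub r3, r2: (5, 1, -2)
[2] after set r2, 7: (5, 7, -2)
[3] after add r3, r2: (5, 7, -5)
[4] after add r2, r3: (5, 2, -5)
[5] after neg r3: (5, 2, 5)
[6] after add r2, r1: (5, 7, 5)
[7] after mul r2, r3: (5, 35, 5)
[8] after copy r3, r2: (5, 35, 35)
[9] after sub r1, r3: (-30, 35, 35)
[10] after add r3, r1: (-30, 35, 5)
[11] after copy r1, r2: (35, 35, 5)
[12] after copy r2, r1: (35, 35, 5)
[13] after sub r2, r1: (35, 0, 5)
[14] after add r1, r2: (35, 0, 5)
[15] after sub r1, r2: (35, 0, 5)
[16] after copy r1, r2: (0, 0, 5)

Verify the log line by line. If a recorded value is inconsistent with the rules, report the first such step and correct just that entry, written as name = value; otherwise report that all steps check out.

1. r3 = -1 - 1 = -2 (matches)
2. r2 = 7 (same as recorded)
3. r3 = -2 + 7 = 5 (not what was recorded)
First deviation found at step 3; the corrected entry is r3 = 5.

step 3, r3 = 5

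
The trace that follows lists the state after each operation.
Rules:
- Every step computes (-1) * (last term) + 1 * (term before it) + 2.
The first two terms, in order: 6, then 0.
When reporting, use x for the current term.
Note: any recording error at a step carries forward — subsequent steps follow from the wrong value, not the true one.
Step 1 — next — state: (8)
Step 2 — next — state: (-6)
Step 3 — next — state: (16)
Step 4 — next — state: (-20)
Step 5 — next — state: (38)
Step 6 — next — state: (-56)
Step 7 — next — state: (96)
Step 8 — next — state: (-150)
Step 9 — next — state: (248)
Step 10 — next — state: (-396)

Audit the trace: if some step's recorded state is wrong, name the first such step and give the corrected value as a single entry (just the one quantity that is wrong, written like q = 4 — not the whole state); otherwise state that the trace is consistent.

no error

1. x = -1*(0) + (1)*(6) + (2) = 8 (checks out)
2. x = -1*(8) + (1)*(0) + (2) = -6 (agrees with the trace)
3. x = -1*(-6) + (1)*(8) + (2) = 16 (same as recorded)
4. x = -1*(16) + (1)*(-6) + (2) = -20 (verified)
5. x = -1*(-20) + (1)*(16) + (2) = 38 (exactly as logged)
6. x = -1*(38) + (1)*(-20) + (2) = -56 (in agreement)
7. x = -1*(-56) + (1)*(38) + (2) = 96 (verified)
8. x = -1*(96) + (1)*(-56) + (2) = -150 (in agreement)
9. x = -1*(-150) + (1)*(96) + (2) = 248 (verified)
10. x = -1*(248) + (1)*(-150) + (2) = -396 (agrees with the trace)
Every step is consistent.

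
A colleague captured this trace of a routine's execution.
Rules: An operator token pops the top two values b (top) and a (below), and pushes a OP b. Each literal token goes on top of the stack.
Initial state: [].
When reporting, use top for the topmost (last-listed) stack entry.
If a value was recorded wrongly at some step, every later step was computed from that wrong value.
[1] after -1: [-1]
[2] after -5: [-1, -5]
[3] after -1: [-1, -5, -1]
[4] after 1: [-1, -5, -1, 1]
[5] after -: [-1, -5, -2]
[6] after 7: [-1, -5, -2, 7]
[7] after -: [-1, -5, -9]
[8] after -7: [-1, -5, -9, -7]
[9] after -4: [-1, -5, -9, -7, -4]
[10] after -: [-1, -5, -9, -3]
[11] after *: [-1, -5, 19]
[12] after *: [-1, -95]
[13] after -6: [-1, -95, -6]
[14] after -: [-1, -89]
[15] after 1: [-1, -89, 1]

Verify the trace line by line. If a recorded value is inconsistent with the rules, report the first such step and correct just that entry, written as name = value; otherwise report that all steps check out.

step 11, top = 27

Recomputing the run from the initial state:
step 1: [-1]
step 2: [-1, -5]
step 3: [-1, -5, -1]
step 4: [-1, -5, -1, 1]
step 5: [-1, -5, -2]
step 6: [-1, -5, -2, 7]
step 7: [-1, -5, -9]
step 8: [-1, -5, -9, -7]
step 9: [-1, -5, -9, -7, -4]
step 10: [-1, -5, -9, -3]
step 11: [-1, -5, 27]
step 12: [-1, -135]
step 13: [-1, -135, -6]
step 14: [-1, -129]
step 15: [-1, -129, 1]
The first disagreement with the trace is at step 11, where the value should be top = 27.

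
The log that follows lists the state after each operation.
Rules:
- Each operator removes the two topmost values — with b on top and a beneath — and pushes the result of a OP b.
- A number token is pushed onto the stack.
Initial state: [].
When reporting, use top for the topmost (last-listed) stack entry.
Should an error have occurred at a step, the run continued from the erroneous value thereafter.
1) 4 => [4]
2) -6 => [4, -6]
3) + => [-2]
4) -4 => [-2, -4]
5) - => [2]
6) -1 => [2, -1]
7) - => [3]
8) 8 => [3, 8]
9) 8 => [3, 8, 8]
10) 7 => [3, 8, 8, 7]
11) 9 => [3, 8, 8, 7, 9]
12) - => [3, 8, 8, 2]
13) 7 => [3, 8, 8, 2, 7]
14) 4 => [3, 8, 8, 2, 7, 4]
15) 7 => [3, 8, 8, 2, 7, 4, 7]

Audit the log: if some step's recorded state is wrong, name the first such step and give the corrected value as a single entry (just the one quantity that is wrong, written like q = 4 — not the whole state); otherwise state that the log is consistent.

Step 1: push 4: top = 4 — no discrepancy.
Step 2: push -6: top = -6 — no discrepancy.
Step 3: 4 + -6 = -2 — same as recorded.
Step 4: push -4: top = -4 — in agreement.
Step 5: -2 - -4 = 2 — confirmed correct.
Step 6: push -1: top = -1 — exactly as logged.
Step 7: 2 - -1 = 3 — verified.
Step 8: push 8: top = 8 — same as recorded.
Step 9: push 8: top = 8 — checks out.
Step 10: push 7: top = 7 — in agreement.
Step 11: push 9: top = 9 — no discrepancy.
Step 12: 7 - 9 = -2 — the entry is off here.
That makes step 12 the first incorrect line — top = -2 is what it should show.

step 12, top = -2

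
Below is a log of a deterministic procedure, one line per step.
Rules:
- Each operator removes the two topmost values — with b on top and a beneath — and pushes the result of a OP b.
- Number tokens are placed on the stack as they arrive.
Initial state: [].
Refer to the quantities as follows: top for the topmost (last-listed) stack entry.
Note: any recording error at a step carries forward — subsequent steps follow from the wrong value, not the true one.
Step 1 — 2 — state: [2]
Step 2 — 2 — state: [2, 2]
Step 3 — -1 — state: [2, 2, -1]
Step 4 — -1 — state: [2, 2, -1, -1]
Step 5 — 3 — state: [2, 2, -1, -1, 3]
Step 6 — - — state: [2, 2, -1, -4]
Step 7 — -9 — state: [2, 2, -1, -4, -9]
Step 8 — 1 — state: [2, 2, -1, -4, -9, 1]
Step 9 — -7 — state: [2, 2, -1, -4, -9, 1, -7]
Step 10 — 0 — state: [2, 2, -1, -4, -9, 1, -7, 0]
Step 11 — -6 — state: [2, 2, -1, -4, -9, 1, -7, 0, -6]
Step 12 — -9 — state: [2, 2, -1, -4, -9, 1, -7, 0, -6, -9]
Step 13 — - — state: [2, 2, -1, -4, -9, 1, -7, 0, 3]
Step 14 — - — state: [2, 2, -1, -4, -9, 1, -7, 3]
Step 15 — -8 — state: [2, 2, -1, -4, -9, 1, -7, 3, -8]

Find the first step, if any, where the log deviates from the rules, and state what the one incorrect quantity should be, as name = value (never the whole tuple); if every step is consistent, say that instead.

step 14, top = -3

Recomputing the run from the initial state:
step 1: [2]
step 2: [2, 2]
step 3: [2, 2, -1]
step 4: [2, 2, -1, -1]
step 5: [2, 2, -1, -1, 3]
step 6: [2, 2, -1, -4]
step 7: [2, 2, -1, -4, -9]
step 8: [2, 2, -1, -4, -9, 1]
step 9: [2, 2, -1, -4, -9, 1, -7]
step 10: [2, 2, -1, -4, -9, 1, -7, 0]
step 11: [2, 2, -1, -4, -9, 1, -7, 0, -6]
step 12: [2, 2, -1, -4, -9, 1, -7, 0, -6, -9]
step 13: [2, 2, -1, -4, -9, 1, -7, 0, 3]
step 14: [2, 2, -1, -4, -9, 1, -7, -3]
step 15: [2, 2, -1, -4, -9, 1, -7, -3, -8]
The first disagreement with the log is at step 14, where the value should be top = -3.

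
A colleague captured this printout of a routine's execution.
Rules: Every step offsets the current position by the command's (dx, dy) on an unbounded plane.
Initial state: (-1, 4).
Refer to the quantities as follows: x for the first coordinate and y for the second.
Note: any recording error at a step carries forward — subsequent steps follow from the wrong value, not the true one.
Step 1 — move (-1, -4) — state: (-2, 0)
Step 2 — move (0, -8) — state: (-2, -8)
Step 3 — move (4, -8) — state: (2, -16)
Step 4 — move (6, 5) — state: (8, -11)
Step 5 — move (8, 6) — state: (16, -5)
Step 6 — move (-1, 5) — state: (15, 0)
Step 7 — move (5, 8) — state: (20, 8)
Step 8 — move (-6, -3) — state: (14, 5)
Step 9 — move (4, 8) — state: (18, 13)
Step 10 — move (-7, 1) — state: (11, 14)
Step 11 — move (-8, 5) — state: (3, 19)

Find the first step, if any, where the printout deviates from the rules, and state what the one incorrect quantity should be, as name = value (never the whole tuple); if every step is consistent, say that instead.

Recomputing the run from the initial state:
step 1: x = -2, y = 0
step 2: x = -2, y = -8
step 3: x = 2, y = -16
step 4: x = 8, y = -11
step 5: x = 16, y = -5
step 6: x = 15, y = 0
step 7: x = 20, y = 8
step 8: x = 14, y = 5
step 9: x = 18, y = 13
step 10: x = 11, y = 14
step 11: x = 3, y = 19
This matches the printout at every step.

no error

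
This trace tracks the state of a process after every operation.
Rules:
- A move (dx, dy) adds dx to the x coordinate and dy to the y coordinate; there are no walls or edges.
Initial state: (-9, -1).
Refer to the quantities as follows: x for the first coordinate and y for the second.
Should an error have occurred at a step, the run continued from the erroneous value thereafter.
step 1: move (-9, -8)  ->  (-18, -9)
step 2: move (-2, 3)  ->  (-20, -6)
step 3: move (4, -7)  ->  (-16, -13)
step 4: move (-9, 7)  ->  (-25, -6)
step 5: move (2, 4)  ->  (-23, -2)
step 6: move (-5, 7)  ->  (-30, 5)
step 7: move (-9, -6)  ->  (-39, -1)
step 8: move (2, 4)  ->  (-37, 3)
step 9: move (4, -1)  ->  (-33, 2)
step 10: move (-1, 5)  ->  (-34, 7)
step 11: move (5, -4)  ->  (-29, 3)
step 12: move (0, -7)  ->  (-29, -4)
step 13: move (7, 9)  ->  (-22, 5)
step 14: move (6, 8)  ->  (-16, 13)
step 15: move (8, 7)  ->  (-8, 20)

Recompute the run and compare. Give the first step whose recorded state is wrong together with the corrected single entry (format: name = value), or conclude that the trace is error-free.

step 6, x = -28

Recomputing the run from the initial state:
step 1: x = -18, y = -9
step 2: x = -20, y = -6
step 3: x = -16, y = -13
step 4: x = -25, y = -6
step 5: x = -23, y = -2
step 6: x = -28, y = 5
step 7: x = -37, y = -1
step 8: x = -35, y = 3
step 9: x = -31, y = 2
step 10: x = -32, y = 7
step 11: x = -27, y = 3
step 12: x = -27, y = -4
step 13: x = -20, y = 5
step 14: x = -14, y = 13
step 15: x = -6, y = 20
The first disagreement with the trace is at step 6, where the value should be x = -28.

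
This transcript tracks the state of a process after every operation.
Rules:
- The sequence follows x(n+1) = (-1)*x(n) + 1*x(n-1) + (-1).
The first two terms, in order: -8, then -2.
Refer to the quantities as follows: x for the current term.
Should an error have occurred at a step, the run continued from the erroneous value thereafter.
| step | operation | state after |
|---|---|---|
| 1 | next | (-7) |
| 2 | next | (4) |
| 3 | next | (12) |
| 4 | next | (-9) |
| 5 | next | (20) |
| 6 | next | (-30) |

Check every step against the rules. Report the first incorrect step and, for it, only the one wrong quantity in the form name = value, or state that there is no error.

step 3, x = -12

Recomputing the run from the initial state:
step 1: x = -7
step 2: x = 4
step 3: x = -12
step 4: x = 15
step 5: x = -28
step 6: x = 42
The first disagreement with the transcript is at step 3, where the value should be x = -12.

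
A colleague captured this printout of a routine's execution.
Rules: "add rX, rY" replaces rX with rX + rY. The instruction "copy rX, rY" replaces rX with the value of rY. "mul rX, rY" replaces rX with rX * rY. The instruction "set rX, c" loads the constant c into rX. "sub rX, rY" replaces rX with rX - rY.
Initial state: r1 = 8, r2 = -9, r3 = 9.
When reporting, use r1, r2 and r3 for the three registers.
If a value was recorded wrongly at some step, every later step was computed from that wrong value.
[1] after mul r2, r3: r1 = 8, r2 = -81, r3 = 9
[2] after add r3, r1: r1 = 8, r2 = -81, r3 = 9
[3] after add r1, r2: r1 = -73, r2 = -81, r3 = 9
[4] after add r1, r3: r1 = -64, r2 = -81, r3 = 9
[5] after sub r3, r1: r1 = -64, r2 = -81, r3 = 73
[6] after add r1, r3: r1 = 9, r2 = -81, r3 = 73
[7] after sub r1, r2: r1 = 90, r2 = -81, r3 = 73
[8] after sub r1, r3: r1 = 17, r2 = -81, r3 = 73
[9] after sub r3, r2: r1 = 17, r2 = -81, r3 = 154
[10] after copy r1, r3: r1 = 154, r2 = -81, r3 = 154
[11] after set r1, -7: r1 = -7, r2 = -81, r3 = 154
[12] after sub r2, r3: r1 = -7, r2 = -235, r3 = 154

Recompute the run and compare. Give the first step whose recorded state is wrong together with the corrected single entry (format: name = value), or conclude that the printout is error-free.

step 2, r3 = 17

Recomputing the run from the initial state:
step 1: r1 = 8, r2 = -81, r3 = 9
step 2: r1 = 8, r2 = -81, r3 = 17
step 3: r1 = -73, r2 = -81, r3 = 17
step 4: r1 = -56, r2 = -81, r3 = 17
step 5: r1 = -56, r2 = -81, r3 = 73
step 6: r1 = 17, r2 = -81, r3 = 73
step 7: r1 = 98, r2 = -81, r3 = 73
step 8: r1 = 25, r2 = -81, r3 = 73
step 9: r1 = 25, r2 = -81, r3 = 154
step 10: r1 = 154, r2 = -81, r3 = 154
step 11: r1 = -7, r2 = -81, r3 = 154
step 12: r1 = -7, r2 = -235, r3 = 154
The first disagreement with the printout is at step 2, where the value should be r3 = 17.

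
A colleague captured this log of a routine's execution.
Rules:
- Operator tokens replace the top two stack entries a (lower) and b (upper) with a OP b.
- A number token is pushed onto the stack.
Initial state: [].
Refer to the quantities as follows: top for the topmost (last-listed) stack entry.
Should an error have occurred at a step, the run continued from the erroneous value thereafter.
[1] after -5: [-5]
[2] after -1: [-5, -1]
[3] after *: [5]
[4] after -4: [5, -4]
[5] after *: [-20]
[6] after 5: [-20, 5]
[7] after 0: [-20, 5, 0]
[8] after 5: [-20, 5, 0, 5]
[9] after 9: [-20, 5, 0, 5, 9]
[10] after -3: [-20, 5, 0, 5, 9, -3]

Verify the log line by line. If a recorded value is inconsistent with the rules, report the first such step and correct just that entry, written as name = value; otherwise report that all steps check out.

Step 1: push -5: top = -5 — matches.
Step 2: push -1: top = -1 — exactly as logged.
Step 3: -5 * -1 = 5 — exactly as logged.
Step 4: push -4: top = -4 — no discrepancy.
Step 5: 5 * -4 = -20 — checks out.
Step 6: push 5: top = 5 — consistent with the log.
Step 7: push 0: top = 0 — exactly as logged.
Step 8: push 5: top = 5 — in agreement.
Step 9: push 9: top = 9 — matches.
Step 10: push -3: top = -3 — checks out.
Each recorded entry agrees with the recomputation.

no error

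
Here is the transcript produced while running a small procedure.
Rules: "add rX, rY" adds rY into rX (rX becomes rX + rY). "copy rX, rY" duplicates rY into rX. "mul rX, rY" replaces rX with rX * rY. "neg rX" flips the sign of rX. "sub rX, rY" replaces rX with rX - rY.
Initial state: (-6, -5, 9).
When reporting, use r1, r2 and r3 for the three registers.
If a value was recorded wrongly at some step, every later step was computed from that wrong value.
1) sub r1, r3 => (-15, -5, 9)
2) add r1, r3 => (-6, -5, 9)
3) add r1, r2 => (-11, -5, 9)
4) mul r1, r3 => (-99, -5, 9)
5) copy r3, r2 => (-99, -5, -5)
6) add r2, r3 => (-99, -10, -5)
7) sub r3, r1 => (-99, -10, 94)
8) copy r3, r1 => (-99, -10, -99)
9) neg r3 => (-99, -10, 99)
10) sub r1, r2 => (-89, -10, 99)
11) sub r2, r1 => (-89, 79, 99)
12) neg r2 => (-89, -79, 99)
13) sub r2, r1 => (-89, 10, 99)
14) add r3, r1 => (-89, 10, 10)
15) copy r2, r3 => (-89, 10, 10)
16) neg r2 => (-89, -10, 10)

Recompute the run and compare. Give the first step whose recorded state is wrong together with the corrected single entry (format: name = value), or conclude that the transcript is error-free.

1. r1 = -6 - 9 = -15 (exactly as logged)
2. r1 = -15 + 9 = -6 (same as recorded)
3. r1 = -6 + -5 = -11 (confirmed correct)
4. r1 = -11 * 9 = -99 (verified)
5. r3 = -5 (confirmed correct)
6. r2 = -5 + -5 = -10 (matches)
7. r3 = -5 - -99 = 94 (checks out)
8. r3 = -99 (checks out)
9. r3 = -(-99) = 99 (confirmed correct)
10. r1 = -99 - -10 = -89 (verified)
11. r2 = -10 - -89 = 79 (matches)
12. r2 = -(79) = -79 (checks out)
13. r2 = -79 - -89 = 10 (exactly as logged)
14. r3 = 99 + -89 = 10 (checks out)
15. r2 = 10 (consistent with the transcript)
16. r2 = -(10) = -10 (exactly as logged)
The recomputation confirms every line.

no error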